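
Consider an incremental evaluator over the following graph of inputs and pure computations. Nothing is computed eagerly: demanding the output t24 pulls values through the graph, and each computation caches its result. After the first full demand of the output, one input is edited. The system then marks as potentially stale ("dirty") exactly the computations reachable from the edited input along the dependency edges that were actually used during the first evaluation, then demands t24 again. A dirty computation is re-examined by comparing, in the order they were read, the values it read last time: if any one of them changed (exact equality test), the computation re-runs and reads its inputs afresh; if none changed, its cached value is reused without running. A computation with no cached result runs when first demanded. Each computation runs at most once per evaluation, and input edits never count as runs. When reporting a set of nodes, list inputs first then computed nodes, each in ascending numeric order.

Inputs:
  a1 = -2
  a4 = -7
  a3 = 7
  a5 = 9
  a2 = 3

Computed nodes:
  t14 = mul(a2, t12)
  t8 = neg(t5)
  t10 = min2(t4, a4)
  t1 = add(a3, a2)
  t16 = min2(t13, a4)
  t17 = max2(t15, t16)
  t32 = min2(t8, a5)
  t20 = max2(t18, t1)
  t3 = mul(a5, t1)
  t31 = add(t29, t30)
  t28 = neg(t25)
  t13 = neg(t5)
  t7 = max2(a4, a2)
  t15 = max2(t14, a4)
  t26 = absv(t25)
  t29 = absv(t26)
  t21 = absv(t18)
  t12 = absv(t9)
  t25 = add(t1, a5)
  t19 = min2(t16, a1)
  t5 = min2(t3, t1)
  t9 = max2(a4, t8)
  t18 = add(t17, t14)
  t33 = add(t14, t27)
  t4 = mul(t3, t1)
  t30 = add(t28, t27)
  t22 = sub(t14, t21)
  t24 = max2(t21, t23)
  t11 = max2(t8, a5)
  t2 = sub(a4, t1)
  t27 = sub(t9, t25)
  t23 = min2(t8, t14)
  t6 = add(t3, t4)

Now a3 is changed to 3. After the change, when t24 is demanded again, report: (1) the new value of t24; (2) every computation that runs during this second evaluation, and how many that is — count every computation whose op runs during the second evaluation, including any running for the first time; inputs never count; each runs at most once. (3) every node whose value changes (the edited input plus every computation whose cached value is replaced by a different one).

Initial pass — values computed on the first demand:
  t1 = add(7, 3) = 10
  t3 = mul(9, 10) = 90
  t5 = min2(90, 10) = 10
  t8 = neg(10) = -10
  t9 = max2(-7, -10) = -7
  t12 = absv(-7) = 7
  t13 = neg(10) = -10
  t14 = mul(3, 7) = 21
  t15 = max2(21, -7) = 21
  t16 = min2(-10, -7) = -10
  t17 = max2(21, -10) = 21
  t18 = add(21, 21) = 42
  t21 = absv(42) = 42
  t23 = min2(-10, 21) = -10
  t24 = max2(42, -10) = 42

Second demand — change propagation:
  t1: re-runs because a3 7->3; new result 6.
  t3: re-runs because t1 10->6; new result 54.
  t5: re-runs because t3 90->54; t1 10->6; new result 6.
  t8: re-runs because t5 10->6; new result -6.
  t9: re-runs because t8 -10->-6; new result -6.
  t12: re-runs because t9 -7->-6; new result 6.
  t13: re-runs because t5 10->6; new result -6.
  t14: re-runs because t12 7->6; new result 18.
  t15: re-runs because t14 21->18; new result 18.
  t16: re-runs because t13 -10->-6; new result -7.
  t17: re-runs because t15 21->18; t16 -10->-7; new result 18.
  t18: re-runs because t17 21->18; t14 21->18; new result 36.
  t21: re-runs because t18 42->36; new result 36.
  t23: re-runs because t8 -10->-6; t14 21->18; new result -6.
  t24: re-runs because t21 42->36; t23 -10->-6; new result 36.

t24 now evaluates to 36.
Run set: t1, t3, t5, t8, t9, t12, t13, t14, t15, t16, t17, t18, t21, t23, t24 (15 run).
Changed values: a3, t1, t3, t5, t8, t9, t12, t13, t14, t15, t16, t17, t18, t21, t23, t24.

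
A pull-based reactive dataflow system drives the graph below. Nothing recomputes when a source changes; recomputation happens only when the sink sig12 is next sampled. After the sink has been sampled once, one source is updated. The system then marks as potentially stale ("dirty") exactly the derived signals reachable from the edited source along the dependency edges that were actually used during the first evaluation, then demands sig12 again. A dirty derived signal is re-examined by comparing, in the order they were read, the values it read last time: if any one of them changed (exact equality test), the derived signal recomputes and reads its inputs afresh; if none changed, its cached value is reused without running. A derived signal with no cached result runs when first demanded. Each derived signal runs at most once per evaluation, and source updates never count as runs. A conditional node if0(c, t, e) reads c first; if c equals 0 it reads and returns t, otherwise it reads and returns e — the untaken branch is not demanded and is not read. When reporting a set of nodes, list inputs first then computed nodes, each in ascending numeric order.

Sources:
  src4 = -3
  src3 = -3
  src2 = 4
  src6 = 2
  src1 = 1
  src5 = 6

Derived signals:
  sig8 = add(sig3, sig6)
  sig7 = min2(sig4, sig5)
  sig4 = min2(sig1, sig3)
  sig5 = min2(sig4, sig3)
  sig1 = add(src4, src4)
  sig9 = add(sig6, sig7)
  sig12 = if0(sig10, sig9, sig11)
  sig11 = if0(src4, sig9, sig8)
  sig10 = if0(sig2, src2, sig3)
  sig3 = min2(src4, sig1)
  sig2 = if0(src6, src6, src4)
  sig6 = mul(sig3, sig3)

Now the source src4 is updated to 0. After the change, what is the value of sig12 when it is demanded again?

New value of sig12: 0.
Key observation: a condition flipped, so demand moved to the other branch — sig8 is never re-examined.

First evaluation (everything demanded from the output):
  sig1 = add(-3, -3) = -6
  sig2 = if0(src6=2 -> else branch src4) = -3
  sig3 = min2(-3, -6) = -6
  sig6 = mul(-6, -6) = 36
  sig8 = add(-6, 36) = 30
  sig10 = if0(sig2=-3 -> else branch sig3) = -6
  sig11 = if0(src4=-3 -> else branch sig8) = 30
  sig12 = if0(sig10=-6 -> else branch sig11) = 30

Propagation after the edit:
  sig1: runs — src4 -3->0; src4 -3->0; result 0.
  sig2: runs — src4 -3->0; result 0.
  sig3: runs — src4 -3->0; sig1 -6->0; result 0.
  sig4: demanded for the first time — runs, produces 0.
  sig5: demanded for the first time — runs, produces 0.
  sig6: runs — sig3 -6->0; sig3 -6->0; result 0.
  sig7: demanded for the first time — runs, produces 0.
  sig8: marked dirty but never re-examined — demand shifted away from it.
  sig9: demanded for the first time — runs, produces 0.
  sig10: runs — sig2 -3->0; sig3 -6->0; result 4.
  sig11: runs — src4 -3->0; result 0.
  sig12: runs — sig10 -6->4; sig11 30->0; result 0.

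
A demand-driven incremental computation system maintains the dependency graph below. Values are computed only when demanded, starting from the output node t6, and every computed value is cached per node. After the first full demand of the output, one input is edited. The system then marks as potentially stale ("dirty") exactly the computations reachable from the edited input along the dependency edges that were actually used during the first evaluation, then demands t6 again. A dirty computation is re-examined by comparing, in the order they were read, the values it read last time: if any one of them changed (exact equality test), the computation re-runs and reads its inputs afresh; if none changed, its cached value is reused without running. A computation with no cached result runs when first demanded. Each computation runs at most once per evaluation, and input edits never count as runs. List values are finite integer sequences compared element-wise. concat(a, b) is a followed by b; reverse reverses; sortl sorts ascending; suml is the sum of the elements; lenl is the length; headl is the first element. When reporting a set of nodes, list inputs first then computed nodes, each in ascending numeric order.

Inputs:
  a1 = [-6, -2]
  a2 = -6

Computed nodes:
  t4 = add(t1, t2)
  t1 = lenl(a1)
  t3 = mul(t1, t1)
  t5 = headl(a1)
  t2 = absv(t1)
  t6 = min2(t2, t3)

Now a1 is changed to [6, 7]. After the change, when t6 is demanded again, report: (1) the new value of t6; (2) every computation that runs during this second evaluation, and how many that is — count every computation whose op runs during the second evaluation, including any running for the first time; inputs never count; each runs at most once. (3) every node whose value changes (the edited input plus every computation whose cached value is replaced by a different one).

First evaluation (everything demanded from the output):
  t1 = lenl([-6, -2]) = 2
  t2 = absv(2) = 2
  t3 = mul(2, 2) = 4
  t6 = min2(2, 4) = 2

Propagation after the edit:
  t1: runs — a1 [-6, -2]->[6, 7]; result 2 (same value as before).
  t2: checked — values it read are unchanged (t1 unchanged); reused cached 2 without running.
  t3: checked — values it read are unchanged (t1 unchanged, t1 unchanged); reused cached 4 without running.
  t6: checked — values it read are unchanged (t2 unchanged, t3 unchanged); reused cached 2 without running.

Key observation: the change is absorbed at t1 — it re-runs but produces the same value, and the output's value is unchanged.

New value of t6: 2.
Computations that run: t1 — 1 in total.
Values that change: a1.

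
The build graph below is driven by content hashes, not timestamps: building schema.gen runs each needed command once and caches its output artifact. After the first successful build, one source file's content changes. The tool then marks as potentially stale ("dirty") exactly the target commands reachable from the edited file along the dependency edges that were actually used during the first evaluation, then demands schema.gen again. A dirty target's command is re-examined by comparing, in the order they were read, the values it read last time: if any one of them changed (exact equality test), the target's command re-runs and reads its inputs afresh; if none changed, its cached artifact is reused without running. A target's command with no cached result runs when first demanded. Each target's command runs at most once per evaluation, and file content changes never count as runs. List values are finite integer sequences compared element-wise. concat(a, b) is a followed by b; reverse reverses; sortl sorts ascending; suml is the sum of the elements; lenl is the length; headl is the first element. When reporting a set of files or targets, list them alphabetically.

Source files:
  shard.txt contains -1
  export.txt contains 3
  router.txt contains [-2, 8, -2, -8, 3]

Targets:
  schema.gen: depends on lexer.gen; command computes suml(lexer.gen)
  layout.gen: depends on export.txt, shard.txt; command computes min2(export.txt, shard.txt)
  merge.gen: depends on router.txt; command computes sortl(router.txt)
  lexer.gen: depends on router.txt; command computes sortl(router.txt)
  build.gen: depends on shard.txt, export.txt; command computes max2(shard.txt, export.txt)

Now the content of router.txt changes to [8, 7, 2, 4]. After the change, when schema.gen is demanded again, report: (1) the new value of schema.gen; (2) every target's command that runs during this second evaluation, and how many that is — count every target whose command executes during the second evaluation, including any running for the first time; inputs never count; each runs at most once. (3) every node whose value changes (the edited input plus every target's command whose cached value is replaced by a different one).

schema.gen now evaluates to 21.
Run set: lexer.gen, schema.gen (2 run).
Changed values: lexer.gen, router.txt, schema.gen.

Initial pass — values computed on the first demand:
  lexer.gen = sortl([-2, 8, -2, -8, 3]) = [-8, -2, -2, 3, 8]
  schema.gen = suml([-8, -2, -2, 3, 8]) = -1

Second demand — change propagation:
  lexer.gen: re-runs because router.txt [-2, 8, -2, -8, 3]->[8, 7, 2, 4]; new result [2, 4, 7, 8].
  schema.gen: re-runs because lexer.gen [-8, -2, -2, 3, 8]->[2, 4, 7, 8]; new result 21.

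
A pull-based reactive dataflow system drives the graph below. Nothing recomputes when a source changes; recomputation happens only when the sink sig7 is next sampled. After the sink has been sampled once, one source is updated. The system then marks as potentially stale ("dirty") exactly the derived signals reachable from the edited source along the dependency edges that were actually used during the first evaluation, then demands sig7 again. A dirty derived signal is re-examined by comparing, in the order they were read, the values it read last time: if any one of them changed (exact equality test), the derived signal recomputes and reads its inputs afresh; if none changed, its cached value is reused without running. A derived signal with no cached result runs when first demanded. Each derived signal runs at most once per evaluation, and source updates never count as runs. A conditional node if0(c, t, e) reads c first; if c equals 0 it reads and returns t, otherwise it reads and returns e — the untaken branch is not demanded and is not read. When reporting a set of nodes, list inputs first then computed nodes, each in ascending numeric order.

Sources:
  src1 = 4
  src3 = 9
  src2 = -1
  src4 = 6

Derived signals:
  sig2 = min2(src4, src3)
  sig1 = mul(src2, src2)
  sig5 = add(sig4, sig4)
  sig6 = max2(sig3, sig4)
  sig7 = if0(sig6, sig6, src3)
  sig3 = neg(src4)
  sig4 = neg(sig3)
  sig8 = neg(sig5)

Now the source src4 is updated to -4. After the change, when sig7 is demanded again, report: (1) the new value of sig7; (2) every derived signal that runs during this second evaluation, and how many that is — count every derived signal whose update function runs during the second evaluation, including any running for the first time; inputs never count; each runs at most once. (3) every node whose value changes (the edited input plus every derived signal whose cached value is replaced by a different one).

New value of sig7: 9.
Derived signals that run: sig3, sig4, sig6, sig7 — 4 in total.
Values that change: src4, sig3, sig4, sig6.

First evaluation (everything demanded from the output):
  sig3 = neg(6) = -6
  sig4 = neg(-6) = 6
  sig6 = max2(-6, 6) = 6
  sig7 = if0(sig6=6 -> else branch src3) = 9

Propagation after the edit:
  sig3: runs — src4 6->-4; result 4.
  sig4: runs — sig3 -6->4; result -4.
  sig6: runs — sig3 -6->4; sig4 6->-4; result 4.
  sig7: runs — sig6 6->4; result 9 (same value as before).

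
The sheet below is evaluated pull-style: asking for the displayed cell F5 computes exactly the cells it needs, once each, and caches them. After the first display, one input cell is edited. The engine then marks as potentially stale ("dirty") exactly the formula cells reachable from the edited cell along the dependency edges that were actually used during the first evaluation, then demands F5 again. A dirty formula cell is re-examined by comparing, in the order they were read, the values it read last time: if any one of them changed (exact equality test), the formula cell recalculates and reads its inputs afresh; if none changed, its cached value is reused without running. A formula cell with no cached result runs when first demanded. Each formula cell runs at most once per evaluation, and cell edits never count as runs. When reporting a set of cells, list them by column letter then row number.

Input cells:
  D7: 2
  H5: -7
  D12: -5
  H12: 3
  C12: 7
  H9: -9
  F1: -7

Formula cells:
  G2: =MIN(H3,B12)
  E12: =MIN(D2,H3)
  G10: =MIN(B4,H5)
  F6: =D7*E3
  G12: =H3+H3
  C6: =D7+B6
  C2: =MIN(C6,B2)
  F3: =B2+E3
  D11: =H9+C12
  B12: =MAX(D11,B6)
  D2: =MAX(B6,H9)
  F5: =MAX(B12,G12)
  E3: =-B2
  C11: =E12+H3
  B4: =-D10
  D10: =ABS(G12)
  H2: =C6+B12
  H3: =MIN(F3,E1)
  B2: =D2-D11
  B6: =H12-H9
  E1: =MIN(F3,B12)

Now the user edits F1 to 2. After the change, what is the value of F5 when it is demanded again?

Demanding F5 again yields 12.
Note the shortcut — nothing in the graph depends on F1 at all, so no recomputation happens.

First demand of the output computes:
  B6 = 3 - -9 = 12
  D2 = MAX(12, -9) = 12
  D11 = -9 + 7 = -2
  B2 = 12 - -2 = 14
  B12 = MAX(-2, 12) = 12
  E3 = -(14) = -14
  F3 = 14 + -14 = 0
  E1 = MIN(0, 12) = 0
  H3 = MIN(0, 0) = 0
  G12 = 0 + 0 = 0
  F5 = MAX(12, 0) = 12

After the edit, cleaning proceeds:
  no node depends on F1 at all; the second demand re-runs nothing.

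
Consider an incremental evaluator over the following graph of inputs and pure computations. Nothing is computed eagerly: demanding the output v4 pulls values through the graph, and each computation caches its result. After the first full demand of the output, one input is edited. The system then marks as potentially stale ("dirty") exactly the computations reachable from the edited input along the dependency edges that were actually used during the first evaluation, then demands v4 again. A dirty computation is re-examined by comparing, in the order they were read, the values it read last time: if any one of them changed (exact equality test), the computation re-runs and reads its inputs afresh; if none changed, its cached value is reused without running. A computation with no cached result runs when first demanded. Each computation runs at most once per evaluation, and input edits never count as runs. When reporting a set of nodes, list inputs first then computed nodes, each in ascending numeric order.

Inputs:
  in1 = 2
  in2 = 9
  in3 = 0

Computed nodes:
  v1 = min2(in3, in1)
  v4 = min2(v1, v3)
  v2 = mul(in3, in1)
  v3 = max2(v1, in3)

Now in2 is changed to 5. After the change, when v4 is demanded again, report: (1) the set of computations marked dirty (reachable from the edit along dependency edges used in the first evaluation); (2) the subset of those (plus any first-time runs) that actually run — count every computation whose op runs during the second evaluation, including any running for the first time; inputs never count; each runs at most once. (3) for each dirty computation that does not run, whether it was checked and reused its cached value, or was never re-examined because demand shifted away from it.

Dirty set: none.
Run set: none (0 run).
All dirty computations ended up running.
The important point: nothing the output needs ever reads in2, so the edit is invisible to it.

Initial pass — values computed on the first demand:
  v1 = min2(0, 2) = 0
  v3 = max2(0, 0) = 0
  v4 = min2(0, 0) = 0

Second demand — change propagation:
  no demanded computation ever read in2, so the edit dirties nothing and nothing runs.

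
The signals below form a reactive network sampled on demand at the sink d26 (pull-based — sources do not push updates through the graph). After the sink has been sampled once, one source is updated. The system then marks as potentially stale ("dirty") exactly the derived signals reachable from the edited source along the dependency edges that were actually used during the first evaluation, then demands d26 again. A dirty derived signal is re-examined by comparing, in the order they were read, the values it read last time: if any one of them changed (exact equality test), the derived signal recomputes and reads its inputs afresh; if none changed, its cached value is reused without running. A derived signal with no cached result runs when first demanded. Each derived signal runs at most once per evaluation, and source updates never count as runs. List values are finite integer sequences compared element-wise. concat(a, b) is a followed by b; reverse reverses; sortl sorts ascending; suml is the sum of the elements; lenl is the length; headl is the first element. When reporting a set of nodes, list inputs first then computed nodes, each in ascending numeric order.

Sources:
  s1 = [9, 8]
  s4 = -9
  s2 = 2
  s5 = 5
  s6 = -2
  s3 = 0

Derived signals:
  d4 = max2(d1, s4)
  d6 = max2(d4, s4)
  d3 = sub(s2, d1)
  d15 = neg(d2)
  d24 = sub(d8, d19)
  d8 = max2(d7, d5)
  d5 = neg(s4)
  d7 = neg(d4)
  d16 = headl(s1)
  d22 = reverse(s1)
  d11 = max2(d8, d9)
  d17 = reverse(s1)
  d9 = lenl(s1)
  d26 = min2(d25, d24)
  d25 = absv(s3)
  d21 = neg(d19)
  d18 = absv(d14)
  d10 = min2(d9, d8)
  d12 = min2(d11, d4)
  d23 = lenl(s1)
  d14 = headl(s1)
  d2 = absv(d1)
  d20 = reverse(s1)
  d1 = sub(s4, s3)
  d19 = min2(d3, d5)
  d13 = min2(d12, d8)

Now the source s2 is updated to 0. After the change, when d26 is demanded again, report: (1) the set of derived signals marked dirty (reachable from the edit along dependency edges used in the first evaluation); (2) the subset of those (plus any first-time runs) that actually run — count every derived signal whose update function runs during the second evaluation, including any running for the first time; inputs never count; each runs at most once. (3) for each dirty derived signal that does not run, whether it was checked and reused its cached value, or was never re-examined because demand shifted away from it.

Dirty set: d3, d19, d24, d26.
Run set: d3, d19 (2 run).
Re-examined without running (cache reused): d24, d26.
The important point: d19 recomputes to an identical value, and the output ends up unchanged.

Initial pass — values computed on the first demand:
  d1 = sub(-9, 0) = -9
  d3 = sub(2, -9) = 11
  d4 = max2(-9, -9) = -9
  d5 = neg(-9) = 9
  d7 = neg(-9) = 9
  d8 = max2(9, 9) = 9
  d19 = min2(11, 9) = 9
  d24 = sub(9, 9) = 0
  d25 = absv(0) = 0
  d26 = min2(0, 0) = 0

Second demand — change propagation:
  d3: re-runs because s2 2->0; new result 9.
  d19: re-runs because d3 11->9; new result 9 (unchanged).
  d24: re-examined; everything it read last time is the same (d8 unchanged, d19 unchanged) — cache 0 kept, no run.
  d26: re-examined; everything it read last time is the same (d25 unchanged, d24 unchanged) — cache 0 kept, no run.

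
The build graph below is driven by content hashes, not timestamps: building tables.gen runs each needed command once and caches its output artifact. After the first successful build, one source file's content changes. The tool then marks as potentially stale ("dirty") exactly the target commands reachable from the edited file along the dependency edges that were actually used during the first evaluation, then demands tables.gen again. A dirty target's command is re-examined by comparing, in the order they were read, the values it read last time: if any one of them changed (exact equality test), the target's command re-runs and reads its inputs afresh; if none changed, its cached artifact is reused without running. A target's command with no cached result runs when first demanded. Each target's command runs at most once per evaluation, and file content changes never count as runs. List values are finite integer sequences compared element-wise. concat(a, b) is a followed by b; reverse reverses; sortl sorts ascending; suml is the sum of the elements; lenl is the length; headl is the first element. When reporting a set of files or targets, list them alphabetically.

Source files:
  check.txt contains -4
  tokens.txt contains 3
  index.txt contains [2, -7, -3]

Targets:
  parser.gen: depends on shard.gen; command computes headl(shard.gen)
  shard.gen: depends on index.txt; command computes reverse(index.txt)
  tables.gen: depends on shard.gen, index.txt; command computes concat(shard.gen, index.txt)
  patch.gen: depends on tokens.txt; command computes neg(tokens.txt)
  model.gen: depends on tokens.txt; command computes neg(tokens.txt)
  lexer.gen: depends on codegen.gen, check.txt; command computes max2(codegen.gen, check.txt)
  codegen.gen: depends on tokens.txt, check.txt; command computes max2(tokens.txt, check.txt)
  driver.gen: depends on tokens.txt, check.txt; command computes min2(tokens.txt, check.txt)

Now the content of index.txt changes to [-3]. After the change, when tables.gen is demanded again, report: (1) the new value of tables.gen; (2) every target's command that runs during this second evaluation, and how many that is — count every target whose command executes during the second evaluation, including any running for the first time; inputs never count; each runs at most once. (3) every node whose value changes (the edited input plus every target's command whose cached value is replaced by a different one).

Initial pass — values computed on the first demand:
  shard.gen = reverse([2, -7, -3]) = [-3, -7, 2]
  tables.gen = concat([-3, -7, 2], [2, -7, -3]) = [-3, -7, 2, 2, -7, -3]

Second demand — change propagation:
  shard.gen: re-runs because index.txt [2, -7, -3]->[-3]; new result [-3].
  tables.gen: re-runs because shard.gen [-3, -7, 2]->[-3]; index.txt [2, -7, -3]->[-3]; new result [-3, -3].

tables.gen now evaluates to [-3, -3].
Run set: shard.gen, tables.gen (2 run).
Changed values: index.txt, shard.gen, tables.gen.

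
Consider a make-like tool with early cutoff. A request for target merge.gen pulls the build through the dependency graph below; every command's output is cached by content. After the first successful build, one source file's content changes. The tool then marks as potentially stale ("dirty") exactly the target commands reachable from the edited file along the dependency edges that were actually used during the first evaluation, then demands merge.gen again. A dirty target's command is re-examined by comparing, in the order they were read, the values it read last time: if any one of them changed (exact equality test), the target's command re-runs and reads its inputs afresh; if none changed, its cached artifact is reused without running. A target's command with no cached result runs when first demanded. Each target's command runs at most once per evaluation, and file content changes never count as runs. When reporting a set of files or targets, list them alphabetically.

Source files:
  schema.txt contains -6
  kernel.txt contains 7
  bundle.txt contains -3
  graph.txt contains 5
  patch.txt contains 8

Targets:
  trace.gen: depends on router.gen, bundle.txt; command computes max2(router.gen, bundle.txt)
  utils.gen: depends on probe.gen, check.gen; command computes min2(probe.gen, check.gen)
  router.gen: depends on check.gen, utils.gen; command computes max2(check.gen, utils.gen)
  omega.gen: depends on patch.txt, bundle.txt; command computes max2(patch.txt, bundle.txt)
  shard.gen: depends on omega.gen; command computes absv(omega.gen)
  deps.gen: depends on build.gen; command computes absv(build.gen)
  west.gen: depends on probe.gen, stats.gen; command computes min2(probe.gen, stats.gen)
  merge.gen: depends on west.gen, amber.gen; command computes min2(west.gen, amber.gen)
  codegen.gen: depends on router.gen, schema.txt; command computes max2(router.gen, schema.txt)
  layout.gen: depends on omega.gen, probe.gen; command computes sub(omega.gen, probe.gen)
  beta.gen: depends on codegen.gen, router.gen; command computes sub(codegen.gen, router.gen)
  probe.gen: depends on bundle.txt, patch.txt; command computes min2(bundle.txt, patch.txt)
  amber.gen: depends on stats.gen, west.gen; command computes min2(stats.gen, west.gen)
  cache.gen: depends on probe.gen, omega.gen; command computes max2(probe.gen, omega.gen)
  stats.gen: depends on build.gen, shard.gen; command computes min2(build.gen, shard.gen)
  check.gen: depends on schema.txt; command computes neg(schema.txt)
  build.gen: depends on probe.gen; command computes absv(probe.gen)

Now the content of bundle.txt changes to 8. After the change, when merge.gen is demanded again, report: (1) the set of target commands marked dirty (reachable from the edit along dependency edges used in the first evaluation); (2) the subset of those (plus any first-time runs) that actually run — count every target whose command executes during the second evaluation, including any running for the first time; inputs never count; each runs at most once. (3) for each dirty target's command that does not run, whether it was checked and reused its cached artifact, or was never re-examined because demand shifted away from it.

First demand of the output computes:
  omega.gen = max2(8, -3) = 8
  probe.gen = min2(-3, 8) = -3
  build.gen = absv(-3) = 3
  shard.gen = absv(8) = 8
  stats.gen = min2(3, 8) = 3
  west.gen = min2(-3, 3) = -3
  amber.gen = min2(3, -3) = -3
  merge.gen = min2(-3, -3) = -3

After the edit, cleaning proceeds:
  omega.gen: a read changed (bundle.txt -3->8) — executes, giving 8 — identical to its old value.
  probe.gen: a read changed (bundle.txt -3->8) — executes, giving 8.
  build.gen: a read changed (probe.gen -3->8) — executes, giving 8.
  shard.gen: dirty, but its reads are unchanged (omega.gen unchanged); cached 8 stands.
  stats.gen: a read changed (build.gen 3->8) — executes, giving 8.
  west.gen: a read changed (probe.gen -3->8; stats.gen 3->8) — executes, giving 8.
  amber.gen: a read changed (stats.gen 3->8; west.gen -3->8) — executes, giving 8.
  merge.gen: a read changed (west.gen -3->8; amber.gen -3->8) — executes, giving 8.

Note where the cutoff bites: shard.gen is checked, finds nothing changed, and keeps its cache.

The edit dirties: amber.gen, build.gen, merge.gen, omega.gen, probe.gen, shard.gen, stats.gen, west.gen.
7 target commands run: amber.gen, build.gen, merge.gen, omega.gen, probe.gen, stats.gen, west.gen.
Cache hits after checking: shard.gen.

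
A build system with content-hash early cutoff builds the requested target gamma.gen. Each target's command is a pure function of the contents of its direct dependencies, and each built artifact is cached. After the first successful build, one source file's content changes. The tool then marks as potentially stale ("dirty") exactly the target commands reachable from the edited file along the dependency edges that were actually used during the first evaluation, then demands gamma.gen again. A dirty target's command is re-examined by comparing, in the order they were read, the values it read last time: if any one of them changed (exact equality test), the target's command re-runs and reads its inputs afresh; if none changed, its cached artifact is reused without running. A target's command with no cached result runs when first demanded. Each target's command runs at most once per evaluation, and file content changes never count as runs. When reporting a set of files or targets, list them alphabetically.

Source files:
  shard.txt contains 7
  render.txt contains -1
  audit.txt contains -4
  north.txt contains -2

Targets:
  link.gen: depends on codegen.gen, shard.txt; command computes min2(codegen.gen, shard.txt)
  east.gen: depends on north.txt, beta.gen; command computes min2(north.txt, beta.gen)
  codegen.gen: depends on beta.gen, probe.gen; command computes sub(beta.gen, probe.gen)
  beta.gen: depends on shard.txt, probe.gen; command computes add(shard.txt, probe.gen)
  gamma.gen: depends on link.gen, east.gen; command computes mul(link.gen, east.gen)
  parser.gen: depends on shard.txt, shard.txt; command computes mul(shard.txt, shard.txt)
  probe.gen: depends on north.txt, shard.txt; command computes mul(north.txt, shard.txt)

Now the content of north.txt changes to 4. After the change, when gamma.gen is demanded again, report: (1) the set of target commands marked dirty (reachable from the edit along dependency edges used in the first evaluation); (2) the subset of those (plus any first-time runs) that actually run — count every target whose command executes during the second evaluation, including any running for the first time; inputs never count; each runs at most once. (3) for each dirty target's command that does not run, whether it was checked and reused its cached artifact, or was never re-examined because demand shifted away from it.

First evaluation (everything demanded from the output):
  probe.gen = mul(-2, 7) = -14
  beta.gen = add(7, -14) = -7
  codegen.gen = sub(-7, -14) = 7
  east.gen = min2(-2, -7) = -7
  link.gen = min2(7, 7) = 7
  gamma.gen = mul(7, -7) = -49

Propagation after the edit:
  probe.gen: runs — north.txt -2->4; result 28.
  beta.gen: runs — probe.gen -14->28; result 35.
  codegen.gen: runs — beta.gen -7->35; probe.gen -14->28; result 7 (same value as before).
  east.gen: runs — north.txt -2->4; beta.gen -7->35; result 4.
  link.gen: checked — values it read are unchanged (codegen.gen unchanged, shard.txt unchanged); reused cached 7 without running.
  gamma.gen: runs — east.gen -7->4; result 28.

Key observation: the cutoff stops propagation at link.gen — its inputs' values are unchanged, so it reuses its cache.

Marked dirty: beta.gen, codegen.gen, east.gen, gamma.gen, link.gen, probe.gen.
Target commands that run: beta.gen, codegen.gen, east.gen, gamma.gen, probe.gen — 5 in total.
Checked but reused from cache: link.gen.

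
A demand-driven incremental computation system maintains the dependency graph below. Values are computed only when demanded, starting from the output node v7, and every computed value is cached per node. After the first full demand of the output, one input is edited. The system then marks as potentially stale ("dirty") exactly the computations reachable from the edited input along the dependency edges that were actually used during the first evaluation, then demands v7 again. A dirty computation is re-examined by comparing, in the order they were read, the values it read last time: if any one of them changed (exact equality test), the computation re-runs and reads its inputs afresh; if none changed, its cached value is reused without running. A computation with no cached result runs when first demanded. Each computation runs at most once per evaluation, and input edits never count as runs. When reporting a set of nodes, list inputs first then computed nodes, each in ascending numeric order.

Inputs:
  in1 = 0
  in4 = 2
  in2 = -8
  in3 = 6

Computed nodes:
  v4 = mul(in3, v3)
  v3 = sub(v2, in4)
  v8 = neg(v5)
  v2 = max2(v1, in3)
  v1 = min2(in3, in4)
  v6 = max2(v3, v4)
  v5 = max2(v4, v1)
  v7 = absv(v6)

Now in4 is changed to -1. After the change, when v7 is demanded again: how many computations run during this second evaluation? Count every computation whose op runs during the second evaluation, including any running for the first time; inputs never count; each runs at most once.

First evaluation (everything demanded from the output):
  v1 = min2(6, 2) = 2
  v2 = max2(2, 6) = 6
  v3 = sub(6, 2) = 4
  v4 = mul(6, 4) = 24
  v6 = max2(4, 24) = 24
  v7 = absv(24) = 24

Propagation after the edit:
  v1: runs — in4 2->-1; result -1.
  v2: runs — v1 2->-1; result 6 (same value as before).
  v3: runs — in4 2->-1; result 7.
  v4: runs — v3 4->7; result 42.
  v6: runs — v3 4->7; v4 24->42; result 42.
  v7: runs — v6 24->42; result 42.

Computations that run: v1, v2, v3, v4, v6, v7 — 6 in total.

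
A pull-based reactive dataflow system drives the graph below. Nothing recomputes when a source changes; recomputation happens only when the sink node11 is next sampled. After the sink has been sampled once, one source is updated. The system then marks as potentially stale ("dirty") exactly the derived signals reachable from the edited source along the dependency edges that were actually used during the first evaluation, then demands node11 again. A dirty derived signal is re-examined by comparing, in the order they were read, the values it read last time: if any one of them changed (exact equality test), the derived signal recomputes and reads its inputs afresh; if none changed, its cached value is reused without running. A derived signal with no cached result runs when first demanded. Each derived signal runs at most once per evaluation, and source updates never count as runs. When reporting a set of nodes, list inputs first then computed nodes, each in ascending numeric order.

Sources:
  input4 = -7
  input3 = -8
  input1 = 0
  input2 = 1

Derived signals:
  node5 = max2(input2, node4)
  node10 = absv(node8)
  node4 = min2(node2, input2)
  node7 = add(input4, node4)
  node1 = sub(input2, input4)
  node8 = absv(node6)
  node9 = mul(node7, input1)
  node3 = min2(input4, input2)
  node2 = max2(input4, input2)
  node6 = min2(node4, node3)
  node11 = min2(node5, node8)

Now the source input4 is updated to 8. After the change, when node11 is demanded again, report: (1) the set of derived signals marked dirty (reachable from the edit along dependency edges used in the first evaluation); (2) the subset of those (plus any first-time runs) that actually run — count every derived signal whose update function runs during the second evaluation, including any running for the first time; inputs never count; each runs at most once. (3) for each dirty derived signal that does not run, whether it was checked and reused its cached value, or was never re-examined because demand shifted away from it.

First evaluation (everything demanded from the output):
  node2 = max2(-7, 1) = 1
  node3 = min2(-7, 1) = -7
  node4 = min2(1, 1) = 1
  node5 = max2(1, 1) = 1
  node6 = min2(1, -7) = -7
  node8 = absv(-7) = 7
  node11 = min2(1, 7) = 1

Propagation after the edit:
  node2: runs — input4 -7->8; result 8.
  node3: runs — input4 -7->8; result 1.
  node4: runs — node2 1->8; result 1 (same value as before).
  node5: checked — values it read are unchanged (input2 unchanged, node4 unchanged); reused cached 1 without running.
  node6: runs — node3 -7->1; result 1.
  node8: runs — node6 -7->1; result 1.
  node11: runs — node8 7->1; result 1 (same value as before).

Key observation: the cutoff stops propagation at node5 — its inputs' values are unchanged, so it reuses its cache.

Marked dirty: node2, node3, node4, node5, node6, node8, node11.
Derived signals that run: node2, node3, node4, node6, node8, node11 — 6 in total.
Checked but reused from cache: node5.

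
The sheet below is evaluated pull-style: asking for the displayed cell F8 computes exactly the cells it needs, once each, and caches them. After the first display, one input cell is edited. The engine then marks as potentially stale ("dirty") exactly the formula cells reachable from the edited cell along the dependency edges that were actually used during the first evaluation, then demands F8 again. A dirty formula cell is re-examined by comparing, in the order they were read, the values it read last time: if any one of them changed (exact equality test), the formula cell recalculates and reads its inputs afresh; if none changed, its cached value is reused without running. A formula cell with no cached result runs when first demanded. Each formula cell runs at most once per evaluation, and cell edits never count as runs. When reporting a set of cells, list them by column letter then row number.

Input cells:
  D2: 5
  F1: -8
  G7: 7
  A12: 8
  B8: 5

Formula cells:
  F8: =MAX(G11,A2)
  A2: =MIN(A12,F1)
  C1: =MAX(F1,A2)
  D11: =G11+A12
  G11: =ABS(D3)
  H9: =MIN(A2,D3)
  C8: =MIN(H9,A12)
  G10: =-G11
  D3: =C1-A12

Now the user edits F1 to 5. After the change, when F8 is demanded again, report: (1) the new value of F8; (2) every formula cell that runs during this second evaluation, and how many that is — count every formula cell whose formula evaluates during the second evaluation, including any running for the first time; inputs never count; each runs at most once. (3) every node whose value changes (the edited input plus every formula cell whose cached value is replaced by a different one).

First demand of the output computes:
  A2 = MIN(8, -8) = -8
  C1 = MAX(-8, -8) = -8
  D3 = -8 - 8 = -16
  G11 = ABS(-16) = 16
  F8 = MAX(16, -8) = 16

After the edit, cleaning proceeds:
  A2: a read changed (F1 -8->5) — executes, giving 5.
  C1: a read changed (F1 -8->5; A2 -8->5) — executes, giving 5.
  D3: a read changed (C1 -8->5) — executes, giving -3.
  G11: a read changed (D3 -16->-3) — executes, giving 3.
  F8: a read changed (G11 16->3; A2 -8->5) — executes, giving 5.

Demanding F8 again yields 5.
5 formula cells run: A2, C1, D3, F8, G11.
The nodes whose values change: A2, C1, D3, F1, F8, G11.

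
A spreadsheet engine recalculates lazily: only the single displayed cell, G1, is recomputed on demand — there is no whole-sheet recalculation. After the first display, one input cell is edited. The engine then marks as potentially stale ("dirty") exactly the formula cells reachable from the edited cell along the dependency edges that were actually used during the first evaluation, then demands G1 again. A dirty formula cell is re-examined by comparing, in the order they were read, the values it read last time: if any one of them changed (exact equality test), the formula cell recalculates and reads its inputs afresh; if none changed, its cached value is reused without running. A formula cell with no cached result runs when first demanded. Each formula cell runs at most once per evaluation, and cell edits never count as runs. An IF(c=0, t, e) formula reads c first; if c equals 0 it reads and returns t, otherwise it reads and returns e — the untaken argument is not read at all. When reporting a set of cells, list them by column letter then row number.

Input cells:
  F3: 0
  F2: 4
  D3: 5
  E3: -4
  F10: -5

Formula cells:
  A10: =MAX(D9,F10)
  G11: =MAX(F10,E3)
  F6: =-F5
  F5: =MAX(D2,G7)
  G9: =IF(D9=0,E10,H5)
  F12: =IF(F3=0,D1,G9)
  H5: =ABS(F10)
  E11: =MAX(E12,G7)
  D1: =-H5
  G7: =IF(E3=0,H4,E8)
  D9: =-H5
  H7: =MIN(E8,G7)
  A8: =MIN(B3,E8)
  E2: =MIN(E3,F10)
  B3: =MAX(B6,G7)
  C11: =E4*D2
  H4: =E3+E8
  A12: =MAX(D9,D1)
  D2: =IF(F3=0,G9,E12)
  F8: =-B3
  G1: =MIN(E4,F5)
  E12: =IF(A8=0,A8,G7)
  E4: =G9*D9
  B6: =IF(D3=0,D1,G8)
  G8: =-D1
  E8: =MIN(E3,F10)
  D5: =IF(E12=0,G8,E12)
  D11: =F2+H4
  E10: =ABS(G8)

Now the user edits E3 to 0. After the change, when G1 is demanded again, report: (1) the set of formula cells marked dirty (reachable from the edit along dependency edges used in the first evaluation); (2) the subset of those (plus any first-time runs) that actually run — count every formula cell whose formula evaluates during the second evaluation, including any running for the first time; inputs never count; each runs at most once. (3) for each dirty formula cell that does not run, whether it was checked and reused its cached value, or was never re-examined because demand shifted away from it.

First evaluation (everything demanded from the output):
  E8 = MIN(-4, -5) = -5
  G7 = IF(E3=0: E3=-4 -> else branch E8) = -5
  H5 = ABS(-5) = 5
  D9 = -(5) = -5
  G9 = IF(D9=0: D9=-5 -> else branch H5) = 5
  D2 = IF(F3=0: F3=0 -> then branch G9) = 5
  E4 = 5 * -5 = -25
  F5 = MAX(5, -5) = 5
  G1 = MIN(-25, 5) = -25

Propagation after the edit:
  E8: runs — E3 -4->0; result -5 (same value as before).
  H4: demanded for the first time — runs, produces -5.
  G7: runs — E3 -4->0; result -5 (same value as before).
  F5: checked — values it read are unchanged (D2 unchanged, G7 unchanged); reused cached 5 without running.
  G1: checked — values it read are unchanged (E4 unchanged, F5 unchanged); reused cached -25 without running.

Key observation: a condition flipped, so demand reaches new nodes — H4 runs for the first time.

Marked dirty: E8, F5, G1, G7.
Formula cells that run: E8, G7, H4 — 3 in total.
Checked but reused from cache: F5, G1.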